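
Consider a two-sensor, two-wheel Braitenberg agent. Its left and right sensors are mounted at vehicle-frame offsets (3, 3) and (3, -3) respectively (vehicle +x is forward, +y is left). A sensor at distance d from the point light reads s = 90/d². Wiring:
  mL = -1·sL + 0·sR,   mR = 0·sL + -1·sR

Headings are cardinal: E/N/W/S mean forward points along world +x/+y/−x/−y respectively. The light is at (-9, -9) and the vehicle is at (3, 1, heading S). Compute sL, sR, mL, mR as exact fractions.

45/137 9/13 -45/137 -9/13

left sensor world pos  = (6, -2); dL² = 274
right sensor world pos = (0, -2); dR² = 130
sL = 90/274 = 45/137
sR = 90/130 = 9/13
mL = -1·sL + 0·sR = -45/137
mR = 0·sL + -1·sR = -9/13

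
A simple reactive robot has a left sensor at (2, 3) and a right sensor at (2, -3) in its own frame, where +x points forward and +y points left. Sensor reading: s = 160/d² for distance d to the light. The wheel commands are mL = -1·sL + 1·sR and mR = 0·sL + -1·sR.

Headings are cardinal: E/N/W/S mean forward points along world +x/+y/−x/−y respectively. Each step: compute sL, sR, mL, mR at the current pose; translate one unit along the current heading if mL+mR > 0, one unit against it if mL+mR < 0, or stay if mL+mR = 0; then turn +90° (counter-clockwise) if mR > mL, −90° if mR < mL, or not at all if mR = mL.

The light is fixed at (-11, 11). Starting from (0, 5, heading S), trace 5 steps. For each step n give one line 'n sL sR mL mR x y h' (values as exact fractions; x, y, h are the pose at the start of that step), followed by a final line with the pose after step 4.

n=0: pose=(0,5,S); sL=8/13, sR=5/4; mL=33/52, mR=-5/4; mL+mR=-8/13 → advance -1; mR−mL=-49/26 → turn -1·90°
n=1: pose=(0,6,W); sL=32/29, sR=32/17; mL=384/493, mR=-32/17; mL+mR=-32/29 → advance -1; mR−mL=-1312/493 → turn -1·90°
n=2: pose=(1,6,N); sL=16/9, sR=80/117; mL=-128/117, mR=-80/117; mL+mR=-16/9 → advance -1; mR−mL=16/39 → turn +1·90°
n=3: pose=(1,5,W); sL=160/181, sR=160/109; mL=11520/19729, mR=-160/109; mL+mR=-160/181 → advance -1; mR−mL=-40480/19729 → turn -1·90°
n=4: pose=(2,5,N); sL=40/29, sR=10/17; mL=-390/493, mR=-10/17; mL+mR=-40/29 → advance -1; mR−mL=100/493 → turn +1·90°

0 8/13 5/4 33/52 -5/4 0 5 S
1 32/29 32/17 384/493 -32/17 0 6 W
2 16/9 80/117 -128/117 -80/117 1 6 N
3 160/181 160/109 11520/19729 -160/109 1 5 W
4 40/29 10/17 -390/493 -10/17 2 5 N
final 2 4 W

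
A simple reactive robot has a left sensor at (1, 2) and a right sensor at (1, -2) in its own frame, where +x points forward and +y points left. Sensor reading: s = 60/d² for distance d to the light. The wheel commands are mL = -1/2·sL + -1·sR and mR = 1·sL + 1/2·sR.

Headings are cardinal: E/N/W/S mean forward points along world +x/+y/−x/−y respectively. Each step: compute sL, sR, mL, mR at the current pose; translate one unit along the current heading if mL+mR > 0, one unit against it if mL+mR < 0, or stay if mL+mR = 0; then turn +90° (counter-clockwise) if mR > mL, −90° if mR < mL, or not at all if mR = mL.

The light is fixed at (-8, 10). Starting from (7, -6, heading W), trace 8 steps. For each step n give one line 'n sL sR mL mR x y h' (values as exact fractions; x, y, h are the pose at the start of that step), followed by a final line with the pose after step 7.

0 3/26 15/98 -537/2548 489/2548 7 -6 W
1 60/613 12/97 -10266/59461 9498/59461 8 -6 S
2 30/229 30/289 -11205/66181 12105/66181 8 -5 E
3 60/421 60/557 -41970/234497 46050/234497 9 -5 N
4 15/128 3/20 -267/1280 123/640 9 -4 W
5 12/125 60/481 -10386/60125 9522/60125 10 -4 S
6 30/241 30/293 -11625/70613 12405/70613 10 -3 E
7 60/433 4/39 -2902/16887 3206/16887 11 -3 N
final 11 -2 W

n=0: pose=(7,-6,W); sL=3/26, sR=15/98; mL=-537/2548, mR=489/2548; mL+mR=-12/637 → advance -1; mR−mL=513/1274 → turn +1·90°
n=1: pose=(8,-6,S); sL=60/613, sR=12/97; mL=-10266/59461, mR=9498/59461; mL+mR=-768/59461 → advance -1; mR−mL=19764/59461 → turn +1·90°
n=2: pose=(8,-5,E); sL=30/229, sR=30/289; mL=-11205/66181, mR=12105/66181; mL+mR=900/66181 → advance +1; mR−mL=23310/66181 → turn +1·90°
n=3: pose=(9,-5,N); sL=60/421, sR=60/557; mL=-41970/234497, mR=46050/234497; mL+mR=4080/234497 → advance +1; mR−mL=88020/234497 → turn +1·90°
n=4: pose=(9,-4,W); sL=15/128, sR=3/20; mL=-267/1280, mR=123/640; mL+mR=-21/1280 → advance -1; mR−mL=513/1280 → turn +1·90°
n=5: pose=(10,-4,S); sL=12/125, sR=60/481; mL=-10386/60125, mR=9522/60125; mL+mR=-864/60125 → advance -1; mR−mL=19908/60125 → turn +1·90°
n=6: pose=(10,-3,E); sL=30/241, sR=30/293; mL=-11625/70613, mR=12405/70613; mL+mR=780/70613 → advance +1; mR−mL=24030/70613 → turn +1·90°
n=7: pose=(11,-3,N); sL=60/433, sR=4/39; mL=-2902/16887, mR=3206/16887; mL+mR=304/16887 → advance +1; mR−mL=2036/5629 → turn +1·90°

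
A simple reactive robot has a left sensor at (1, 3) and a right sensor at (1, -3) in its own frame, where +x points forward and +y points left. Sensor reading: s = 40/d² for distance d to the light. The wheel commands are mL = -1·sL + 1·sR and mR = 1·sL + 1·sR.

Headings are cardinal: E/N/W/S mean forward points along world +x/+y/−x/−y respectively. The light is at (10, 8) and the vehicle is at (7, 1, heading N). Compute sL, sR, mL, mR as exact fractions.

left sensor world pos  = (4, 2); dL² = 72
right sensor world pos = (10, 2); dR² = 36
sL = 40/72 = 5/9
sR = 40/36 = 10/9
mL = -1·sL + 1·sR = 5/9
mR = 1·sL + 1·sR = 5/3

5/9 10/9 5/9 5/3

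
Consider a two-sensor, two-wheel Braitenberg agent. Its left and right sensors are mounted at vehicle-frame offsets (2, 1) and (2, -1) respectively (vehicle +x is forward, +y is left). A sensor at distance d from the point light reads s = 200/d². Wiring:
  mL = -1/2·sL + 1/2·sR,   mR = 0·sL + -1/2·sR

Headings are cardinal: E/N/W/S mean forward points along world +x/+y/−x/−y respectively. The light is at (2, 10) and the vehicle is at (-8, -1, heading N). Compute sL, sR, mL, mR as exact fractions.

left sensor world pos  = (-9, 1); dL² = 202
right sensor world pos = (-7, 1); dR² = 162
sL = 200/202 = 100/101
sR = 200/162 = 100/81
mL = -1/2·sL + 1/2·sR = 1000/8181
mR = 0·sL + -1/2·sR = -50/81

100/101 100/81 1000/8181 -50/81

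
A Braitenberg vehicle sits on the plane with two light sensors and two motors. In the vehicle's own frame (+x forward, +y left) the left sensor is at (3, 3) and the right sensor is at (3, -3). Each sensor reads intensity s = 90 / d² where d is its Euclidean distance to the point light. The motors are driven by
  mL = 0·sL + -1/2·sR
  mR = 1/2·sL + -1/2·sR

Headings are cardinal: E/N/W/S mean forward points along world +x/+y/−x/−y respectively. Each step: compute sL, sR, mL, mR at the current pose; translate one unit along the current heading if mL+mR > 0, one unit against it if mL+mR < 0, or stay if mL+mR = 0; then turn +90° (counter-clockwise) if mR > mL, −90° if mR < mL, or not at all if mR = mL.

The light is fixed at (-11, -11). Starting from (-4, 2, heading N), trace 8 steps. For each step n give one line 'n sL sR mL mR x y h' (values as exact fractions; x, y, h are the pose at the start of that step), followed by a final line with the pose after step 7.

n=0: pose=(-4,2,N); sL=45/136, sR=45/178; mL=-45/356, mR=945/24208; mL+mR=-2115/24208 → advance -1; mR−mL=45/272 → turn +1·90°
n=1: pose=(-4,1,W); sL=90/97, sR=90/241; mL=-45/241, mR=6480/23377; mL+mR=2115/23377 → advance +1; mR−mL=45/97 → turn +1·90°
n=2: pose=(-5,1,S); sL=5/9, sR=1; mL=-1/2, mR=-2/9; mL+mR=-13/18 → advance -1; mR−mL=5/18 → turn +1·90°
n=3: pose=(-5,2,E); sL=90/337, sR=90/181; mL=-45/181, mR=-7020/60997; mL+mR=-22185/60997 → advance -1; mR−mL=45/337 → turn +1·90°
n=4: pose=(-6,2,N); sL=9/26, sR=9/32; mL=-9/64, mR=27/832; mL+mR=-45/416 → advance -1; mR−mL=9/52 → turn +1·90°
n=5: pose=(-6,1,W); sL=18/17, sR=90/229; mL=-45/229, mR=1296/3893; mL+mR=531/3893 → advance +1; mR−mL=9/17 → turn +1·90°
n=6: pose=(-7,1,S); sL=9/13, sR=45/41; mL=-45/82, mR=-108/533; mL+mR=-801/1066 → advance -1; mR−mL=9/26 → turn +1·90°
n=7: pose=(-7,2,E); sL=18/61, sR=90/149; mL=-45/149, mR=-1404/9089; mL+mR=-4149/9089 → advance -1; mR−mL=9/61 → turn +1·90°

0 45/136 45/178 -45/356 945/24208 -4 2 N
1 90/97 90/241 -45/241 6480/23377 -4 1 W
2 5/9 1 -1/2 -2/9 -5 1 S
3 90/337 90/181 -45/181 -7020/60997 -5 2 E
4 9/26 9/32 -9/64 27/832 -6 2 N
5 18/17 90/229 -45/229 1296/3893 -6 1 W
6 9/13 45/41 -45/82 -108/533 -7 1 S
7 18/61 90/149 -45/149 -1404/9089 -7 2 E
final -8 2 N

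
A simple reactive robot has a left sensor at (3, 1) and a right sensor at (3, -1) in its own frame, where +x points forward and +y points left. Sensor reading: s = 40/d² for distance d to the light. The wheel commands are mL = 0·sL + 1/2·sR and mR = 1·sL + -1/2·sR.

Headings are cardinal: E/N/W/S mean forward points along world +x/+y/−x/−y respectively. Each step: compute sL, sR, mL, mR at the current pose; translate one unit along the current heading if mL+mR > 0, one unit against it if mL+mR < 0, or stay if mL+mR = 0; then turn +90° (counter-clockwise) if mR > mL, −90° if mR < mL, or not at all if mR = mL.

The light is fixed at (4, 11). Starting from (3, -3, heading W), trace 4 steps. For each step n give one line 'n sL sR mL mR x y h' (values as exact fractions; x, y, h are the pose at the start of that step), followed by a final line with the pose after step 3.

n=0: pose=(3,-3,W); sL=40/241, sR=8/37; mL=4/37, mR=516/8917; mL+mR=40/241 → advance +1; mR−mL=-448/8917 → turn -1·90°
n=1: pose=(2,-3,N); sL=4/13, sR=20/61; mL=10/61, mR=114/793; mL+mR=4/13 → advance +1; mR−mL=-16/793 → turn -1·90°
n=2: pose=(2,-2,E); sL=8/29, sR=40/197; mL=20/197, mR=996/5713; mL+mR=8/29 → advance +1; mR−mL=416/5713 → turn +1·90°
n=3: pose=(3,-2,N); sL=5/13, sR=2/5; mL=1/5, mR=12/65; mL+mR=5/13 → advance +1; mR−mL=-1/65 → turn -1·90°

0 40/241 8/37 4/37 516/8917 3 -3 W
1 4/13 20/61 10/61 114/793 2 -3 N
2 8/29 40/197 20/197 996/5713 2 -2 E
3 5/13 2/5 1/5 12/65 3 -2 N
final 3 -1 E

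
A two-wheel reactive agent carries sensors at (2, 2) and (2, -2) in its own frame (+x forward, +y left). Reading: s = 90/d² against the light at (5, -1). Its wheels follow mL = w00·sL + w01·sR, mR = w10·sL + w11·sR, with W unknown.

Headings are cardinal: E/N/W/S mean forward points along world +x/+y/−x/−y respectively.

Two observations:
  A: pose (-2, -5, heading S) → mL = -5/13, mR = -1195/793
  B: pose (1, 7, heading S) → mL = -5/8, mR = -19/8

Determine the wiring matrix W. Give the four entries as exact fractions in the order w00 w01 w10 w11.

obs A: pose=(-2,-5,S) → sL=90/61, sR=10/13, mL=-5/13, mR=-1195/793
obs B: pose=(1,7,S) → sL=9/4, sR=5/4, mL=-5/8, mR=-19/8
sensor matrix S = [[90/61, 10/13], [9/4, 5/4]]; det S = 90/793
solve [mL_A; mL_B] = S·[w00; w01] and [mR_A; mR_B] = S·[w10; w11]:
  w00 = 0, w01 = -1/2, w10 = -1/2, w11 = -1

0 -1/2 -1/2 -1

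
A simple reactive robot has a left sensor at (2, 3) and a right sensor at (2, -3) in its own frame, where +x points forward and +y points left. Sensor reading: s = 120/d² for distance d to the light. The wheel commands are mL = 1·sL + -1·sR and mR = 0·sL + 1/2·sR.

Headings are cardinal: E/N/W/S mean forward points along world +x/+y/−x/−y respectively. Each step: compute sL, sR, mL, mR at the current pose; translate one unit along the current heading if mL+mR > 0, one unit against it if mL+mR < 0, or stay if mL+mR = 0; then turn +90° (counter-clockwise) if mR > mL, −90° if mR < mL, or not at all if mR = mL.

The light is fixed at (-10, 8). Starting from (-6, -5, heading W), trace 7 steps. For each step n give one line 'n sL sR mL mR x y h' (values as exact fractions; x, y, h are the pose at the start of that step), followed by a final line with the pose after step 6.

n=0: pose=(-6,-5,W); sL=6/13, sR=15/13; mL=-9/13, mR=15/26; mL+mR=-3/26 → advance -1; mR−mL=33/26 → turn +1·90°
n=1: pose=(-5,-5,S); sL=120/289, sR=120/229; mL=-7200/66181, mR=60/229; mL+mR=10140/66181 → advance +1; mR−mL=24540/66181 → turn +1·90°
n=2: pose=(-5,-6,E); sL=12/17, sR=60/169; mL=1008/2873, mR=30/169; mL+mR=1518/2873 → advance +1; mR−mL=-498/2873 → turn -1·90°
n=3: pose=(-4,-6,S); sL=120/337, sR=24/53; mL=-1728/17861, mR=12/53; mL+mR=2316/17861 → advance +1; mR−mL=5772/17861 → turn +1·90°
n=4: pose=(-4,-7,E); sL=15/26, sR=30/97; mL=675/2522, mR=15/97; mL+mR=1065/2522 → advance +1; mR−mL=-285/2522 → turn -1·90°
n=5: pose=(-3,-7,S); sL=120/389, sR=24/61; mL=-2016/23729, mR=12/61; mL+mR=2652/23729 → advance +1; mR−mL=6684/23729 → turn +1·90°
n=6: pose=(-3,-8,E); sL=12/25, sR=60/221; mL=1152/5525, mR=30/221; mL+mR=1902/5525 → advance +1; mR−mL=-402/5525 → turn -1·90°

0 6/13 15/13 -9/13 15/26 -6 -5 W
1 120/289 120/229 -7200/66181 60/229 -5 -5 S
2 12/17 60/169 1008/2873 30/169 -5 -6 E
3 120/337 24/53 -1728/17861 12/53 -4 -6 S
4 15/26 30/97 675/2522 15/97 -4 -7 E
5 120/389 24/61 -2016/23729 12/61 -3 -7 S
6 12/25 60/221 1152/5525 30/221 -3 -8 E
final -2 -8 S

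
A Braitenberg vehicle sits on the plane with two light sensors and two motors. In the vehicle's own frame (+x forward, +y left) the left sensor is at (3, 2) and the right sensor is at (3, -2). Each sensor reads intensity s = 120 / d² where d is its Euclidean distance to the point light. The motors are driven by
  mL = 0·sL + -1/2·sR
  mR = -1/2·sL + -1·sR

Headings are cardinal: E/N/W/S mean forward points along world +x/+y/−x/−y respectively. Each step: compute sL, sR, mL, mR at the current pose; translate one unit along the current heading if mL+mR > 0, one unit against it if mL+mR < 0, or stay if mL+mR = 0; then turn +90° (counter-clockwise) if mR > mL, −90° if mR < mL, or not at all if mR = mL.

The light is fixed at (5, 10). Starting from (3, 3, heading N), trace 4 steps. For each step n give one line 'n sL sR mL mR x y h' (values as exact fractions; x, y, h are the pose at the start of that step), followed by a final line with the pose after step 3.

n=0: pose=(3,3,N); sL=15/4, sR=15/2; mL=-15/4, mR=-75/8; mL+mR=-105/8 → advance -1; mR−mL=-45/8 → turn -1·90°
n=1: pose=(3,2,E); sL=120/37, sR=120/101; mL=-60/101, mR=-10500/3737; mL+mR=-12720/3737 → advance -1; mR−mL=-8280/3737 → turn -1·90°
n=2: pose=(2,2,S); sL=60/61, sR=60/73; mL=-30/73, mR=-5850/4453; mL+mR=-7680/4453 → advance -1; mR−mL=-4020/4453 → turn -1·90°
n=3: pose=(2,3,W); sL=40/39, sR=120/61; mL=-60/61, mR=-5900/2379; mL+mR=-8240/2379 → advance -1; mR−mL=-3560/2379 → turn -1·90°

0 15/4 15/2 -15/4 -75/8 3 3 N
1 120/37 120/101 -60/101 -10500/3737 3 2 E
2 60/61 60/73 -30/73 -5850/4453 2 2 S
3 40/39 120/61 -60/61 -5900/2379 2 3 W
final 3 3 N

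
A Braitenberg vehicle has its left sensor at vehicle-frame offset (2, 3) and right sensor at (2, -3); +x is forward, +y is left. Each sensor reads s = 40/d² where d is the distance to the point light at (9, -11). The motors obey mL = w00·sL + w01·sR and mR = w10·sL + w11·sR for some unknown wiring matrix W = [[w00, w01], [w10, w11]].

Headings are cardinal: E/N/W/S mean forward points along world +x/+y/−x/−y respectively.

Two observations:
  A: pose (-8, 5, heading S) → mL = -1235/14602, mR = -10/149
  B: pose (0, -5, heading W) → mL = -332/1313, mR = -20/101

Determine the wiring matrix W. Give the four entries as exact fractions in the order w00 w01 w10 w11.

obs A: pose=(-8,5,S) → sL=5/49, sR=10/149, mL=-1235/14602, mR=-10/149
obs B: pose=(0,-5,W) → sL=4/13, sR=20/101, mL=-332/1313, mR=-20/101
sensor matrix S = [[5/49, 10/149], [4/13, 20/101]]; det S = -4260/9586213
solve [mL_A; mL_B] = S·[w00; w01] and [mR_A; mR_B] = S·[w10; w11]:
  w00 = -1/2, w01 = -1/2, w10 = 0, w11 = -1

-1/2 -1/2 0 -1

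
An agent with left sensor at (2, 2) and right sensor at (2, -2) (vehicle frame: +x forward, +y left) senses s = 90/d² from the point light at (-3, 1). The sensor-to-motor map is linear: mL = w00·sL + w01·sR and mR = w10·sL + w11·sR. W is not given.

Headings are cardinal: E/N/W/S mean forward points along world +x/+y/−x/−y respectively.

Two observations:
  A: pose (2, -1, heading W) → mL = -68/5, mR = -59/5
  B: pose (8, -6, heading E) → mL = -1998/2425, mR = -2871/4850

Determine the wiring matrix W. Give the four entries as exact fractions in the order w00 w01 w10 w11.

obs A: pose=(2,-1,W) → sL=18/5, sR=10, mL=-68/5, mR=-59/5
obs B: pose=(8,-6,E) → sL=45/97, sR=9/25, mL=-1998/2425, mR=-2871/4850
sensor matrix S = [[18/5, 10], [45/97, 9/25]]; det S = -40536/12125
solve [mL_A; mL_B] = S·[w00; w01] and [mR_A; mR_B] = S·[w10; w11]:
  w00 = -1, w01 = -1, w10 = -1/2, w11 = -1

-1 -1 -1/2 -1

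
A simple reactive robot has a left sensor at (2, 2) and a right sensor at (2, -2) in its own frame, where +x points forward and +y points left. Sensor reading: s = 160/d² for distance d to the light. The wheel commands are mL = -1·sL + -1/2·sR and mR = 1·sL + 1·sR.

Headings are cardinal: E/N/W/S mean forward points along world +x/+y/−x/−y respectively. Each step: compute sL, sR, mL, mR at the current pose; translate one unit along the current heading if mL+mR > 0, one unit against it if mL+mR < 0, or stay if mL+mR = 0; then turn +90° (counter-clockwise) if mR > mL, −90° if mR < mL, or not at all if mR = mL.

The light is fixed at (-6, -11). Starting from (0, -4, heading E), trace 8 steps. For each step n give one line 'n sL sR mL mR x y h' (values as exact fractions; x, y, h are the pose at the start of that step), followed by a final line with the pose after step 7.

n=0: pose=(0,-4,E); sL=32/29, sR=160/89; mL=-5168/2581, mR=7488/2581; mL+mR=80/89 → advance +1; mR−mL=12656/2581 → turn +1·90°
n=1: pose=(1,-4,N); sL=80/53, sR=80/81; mL=-8600/4293, mR=10720/4293; mL+mR=40/81 → advance +1; mR−mL=6440/1431 → turn +1·90°
n=2: pose=(1,-3,W); sL=160/61, sR=32/25; mL=-4976/1525, mR=5952/1525; mL+mR=16/25 → advance +1; mR−mL=10928/1525 → turn +1·90°
n=3: pose=(0,-3,S); sL=8/5, sR=40/13; mL=-204/65, mR=304/65; mL+mR=20/13 → advance +1; mR−mL=508/65 → turn +1·90°
n=4: pose=(0,-4,E); sL=32/29, sR=160/89; mL=-5168/2581, mR=7488/2581; mL+mR=80/89 → advance +1; mR−mL=12656/2581 → turn +1·90°
n=5: pose=(1,-4,N); sL=80/53, sR=80/81; mL=-8600/4293, mR=10720/4293; mL+mR=40/81 → advance +1; mR−mL=6440/1431 → turn +1·90°
n=6: pose=(1,-3,W); sL=160/61, sR=32/25; mL=-4976/1525, mR=5952/1525; mL+mR=16/25 → advance +1; mR−mL=10928/1525 → turn +1·90°
n=7: pose=(0,-3,S); sL=8/5, sR=40/13; mL=-204/65, mR=304/65; mL+mR=20/13 → advance +1; mR−mL=508/65 → turn +1·90°

0 32/29 160/89 -5168/2581 7488/2581 0 -4 E
1 80/53 80/81 -8600/4293 10720/4293 1 -4 N
2 160/61 32/25 -4976/1525 5952/1525 1 -3 W
3 8/5 40/13 -204/65 304/65 0 -3 S
4 32/29 160/89 -5168/2581 7488/2581 0 -4 E
5 80/53 80/81 -8600/4293 10720/4293 1 -4 N
6 160/61 32/25 -4976/1525 5952/1525 1 -3 W
7 8/5 40/13 -204/65 304/65 0 -3 S
final 0 -4 E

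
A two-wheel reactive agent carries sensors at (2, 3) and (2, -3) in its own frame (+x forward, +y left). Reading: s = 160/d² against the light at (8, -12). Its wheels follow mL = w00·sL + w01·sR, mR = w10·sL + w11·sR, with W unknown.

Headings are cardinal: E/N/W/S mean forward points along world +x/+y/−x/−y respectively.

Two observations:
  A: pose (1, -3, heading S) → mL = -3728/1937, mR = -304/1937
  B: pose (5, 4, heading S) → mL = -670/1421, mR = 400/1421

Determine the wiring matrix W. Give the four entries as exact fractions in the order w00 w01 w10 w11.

-1 1/2 -1/2 1

obs A: pose=(1,-3,S) → sL=32/13, sR=160/149, mL=-3728/1937, mR=-304/1937
obs B: pose=(5,4,S) → sL=40/49, sR=20/29, mL=-670/1421, mR=400/1421
sensor matrix S = [[32/13, 160/149], [40/49, 20/29]]; det S = 2259840/2752477
solve [mL_A; mL_B] = S·[w00; w01] and [mR_A; mR_B] = S·[w10; w11]:
  w00 = -1, w01 = 1/2, w10 = -1/2, w11 = 1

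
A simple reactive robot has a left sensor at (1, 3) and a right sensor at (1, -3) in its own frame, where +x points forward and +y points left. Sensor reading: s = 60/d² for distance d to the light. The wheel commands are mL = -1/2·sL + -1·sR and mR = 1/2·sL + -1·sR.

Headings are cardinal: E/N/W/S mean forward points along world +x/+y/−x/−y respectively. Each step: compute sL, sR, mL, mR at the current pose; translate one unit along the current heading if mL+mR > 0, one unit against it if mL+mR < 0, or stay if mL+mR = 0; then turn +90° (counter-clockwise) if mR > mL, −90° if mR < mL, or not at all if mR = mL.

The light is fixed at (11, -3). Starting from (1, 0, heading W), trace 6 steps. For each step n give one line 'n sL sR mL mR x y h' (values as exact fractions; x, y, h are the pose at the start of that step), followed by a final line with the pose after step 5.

n=0: pose=(1,0,W); sL=60/121, sR=60/157; mL=-11970/18997, mR=-2550/18997; mL+mR=-120/157 → advance -1; mR−mL=60/121 → turn +1·90°
n=1: pose=(2,0,S); sL=3/2, sR=15/37; mL=-171/148, mR=51/148; mL+mR=-30/37 → advance -1; mR−mL=3/2 → turn +1·90°
n=2: pose=(2,1,E); sL=60/113, sR=12/13; mL=-1746/1469, mR=-966/1469; mL+mR=-24/13 → advance -1; mR−mL=60/113 → turn +1·90°
n=3: pose=(1,1,N); sL=30/97, sR=30/37; mL=-3465/3589, mR=-2355/3589; mL+mR=-60/37 → advance -1; mR−mL=30/97 → turn +1·90°
n=4: pose=(1,0,W); sL=60/121, sR=60/157; mL=-11970/18997, mR=-2550/18997; mL+mR=-120/157 → advance -1; mR−mL=60/121 → turn +1·90°
n=5: pose=(2,0,S); sL=3/2, sR=15/37; mL=-171/148, mR=51/148; mL+mR=-30/37 → advance -1; mR−mL=3/2 → turn +1·90°

0 60/121 60/157 -11970/18997 -2550/18997 1 0 W
1 3/2 15/37 -171/148 51/148 2 0 S
2 60/113 12/13 -1746/1469 -966/1469 2 1 E
3 30/97 30/37 -3465/3589 -2355/3589 1 1 N
4 60/121 60/157 -11970/18997 -2550/18997 1 0 W
5 3/2 15/37 -171/148 51/148 2 0 S
final 2 1 E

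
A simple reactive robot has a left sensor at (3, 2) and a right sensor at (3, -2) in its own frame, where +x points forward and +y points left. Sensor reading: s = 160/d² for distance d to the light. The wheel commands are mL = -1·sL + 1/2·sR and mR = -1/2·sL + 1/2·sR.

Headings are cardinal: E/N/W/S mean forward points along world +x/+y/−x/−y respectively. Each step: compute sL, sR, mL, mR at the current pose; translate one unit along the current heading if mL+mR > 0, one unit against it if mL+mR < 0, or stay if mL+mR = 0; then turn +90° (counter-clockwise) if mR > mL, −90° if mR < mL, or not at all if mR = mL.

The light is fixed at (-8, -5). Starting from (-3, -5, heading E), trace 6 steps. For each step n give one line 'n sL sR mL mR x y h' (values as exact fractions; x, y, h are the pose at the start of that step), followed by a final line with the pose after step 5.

0 40/17 40/17 -20/17 0 -3 -5 E
1 160/13 32/9 -1232/117 -512/117 -4 -5 N
2 16 80 24 32 -4 -6 W
3 160/41 160/17 560/697 1920/697 -5 -6 S
4 40/9 40/13 -340/117 -80/117 -5 -7 E
5 160 160/17 -2640/17 -1280/17 -6 -7 N
final -6 -8 W

n=0: pose=(-3,-5,E); sL=40/17, sR=40/17; mL=-20/17, mR=0; mL+mR=-20/17 → advance -1; mR−mL=20/17 → turn +1·90°
n=1: pose=(-4,-5,N); sL=160/13, sR=32/9; mL=-1232/117, mR=-512/117; mL+mR=-1744/117 → advance -1; mR−mL=80/13 → turn +1·90°
n=2: pose=(-4,-6,W); sL=16, sR=80; mL=24, mR=32; mL+mR=56 → advance +1; mR−mL=8 → turn +1·90°
n=3: pose=(-5,-6,S); sL=160/41, sR=160/17; mL=560/697, mR=1920/697; mL+mR=2480/697 → advance +1; mR−mL=80/41 → turn +1·90°
n=4: pose=(-5,-7,E); sL=40/9, sR=40/13; mL=-340/117, mR=-80/117; mL+mR=-140/39 → advance -1; mR−mL=20/9 → turn +1·90°
n=5: pose=(-6,-7,N); sL=160, sR=160/17; mL=-2640/17, mR=-1280/17; mL+mR=-3920/17 → advance -1; mR−mL=80 → turn +1·90°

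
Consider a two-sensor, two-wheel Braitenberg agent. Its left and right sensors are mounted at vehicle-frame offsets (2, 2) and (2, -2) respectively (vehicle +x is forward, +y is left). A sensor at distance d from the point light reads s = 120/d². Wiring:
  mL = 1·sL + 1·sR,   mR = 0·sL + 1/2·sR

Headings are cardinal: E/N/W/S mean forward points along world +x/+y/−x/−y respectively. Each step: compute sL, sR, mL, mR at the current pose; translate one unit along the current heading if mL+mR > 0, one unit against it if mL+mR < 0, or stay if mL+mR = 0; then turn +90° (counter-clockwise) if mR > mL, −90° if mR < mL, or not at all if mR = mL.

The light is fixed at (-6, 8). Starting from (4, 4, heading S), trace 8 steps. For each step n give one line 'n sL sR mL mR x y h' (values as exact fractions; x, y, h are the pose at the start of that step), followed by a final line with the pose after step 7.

0 2/3 6/5 28/15 3/5 4 4 S
1 120/113 120/73 22320/8249 60/73 4 3 W
2 60/29 12/13 1128/377 6/13 3 3 N
3 24/25 120/157 6768/3925 60/157 3 4 E
4 2/3 6/5 28/15 3/5 4 4 S
5 120/113 120/73 22320/8249 60/73 4 3 W
6 60/29 12/13 1128/377 6/13 3 3 N
7 24/25 120/157 6768/3925 60/157 3 4 E
final 4 4 S

n=0: pose=(4,4,S); sL=2/3, sR=6/5; mL=28/15, mR=3/5; mL+mR=37/15 → advance +1; mR−mL=-19/15 → turn -1·90°
n=1: pose=(4,3,W); sL=120/113, sR=120/73; mL=22320/8249, mR=60/73; mL+mR=29100/8249 → advance +1; mR−mL=-15540/8249 → turn -1·90°
n=2: pose=(3,3,N); sL=60/29, sR=12/13; mL=1128/377, mR=6/13; mL+mR=1302/377 → advance +1; mR−mL=-954/377 → turn -1·90°
n=3: pose=(3,4,E); sL=24/25, sR=120/157; mL=6768/3925, mR=60/157; mL+mR=8268/3925 → advance +1; mR−mL=-5268/3925 → turn -1·90°
n=4: pose=(4,4,S); sL=2/3, sR=6/5; mL=28/15, mR=3/5; mL+mR=37/15 → advance +1; mR−mL=-19/15 → turn -1·90°
n=5: pose=(4,3,W); sL=120/113, sR=120/73; mL=22320/8249, mR=60/73; mL+mR=29100/8249 → advance +1; mR−mL=-15540/8249 → turn -1·90°
n=6: pose=(3,3,N); sL=60/29, sR=12/13; mL=1128/377, mR=6/13; mL+mR=1302/377 → advance +1; mR−mL=-954/377 → turn -1·90°
n=7: pose=(3,4,E); sL=24/25, sR=120/157; mL=6768/3925, mR=60/157; mL+mR=8268/3925 → advance +1; mR−mL=-5268/3925 → turn -1·90°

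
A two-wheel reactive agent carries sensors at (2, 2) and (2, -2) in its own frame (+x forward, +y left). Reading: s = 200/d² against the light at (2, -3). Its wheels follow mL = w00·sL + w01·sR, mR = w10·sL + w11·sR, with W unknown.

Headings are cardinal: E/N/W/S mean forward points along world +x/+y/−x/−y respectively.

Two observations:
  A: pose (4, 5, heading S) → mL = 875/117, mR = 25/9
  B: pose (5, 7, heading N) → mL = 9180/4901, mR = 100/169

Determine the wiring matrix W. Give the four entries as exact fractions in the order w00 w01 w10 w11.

1/2 1 0 1/2

obs A: pose=(4,5,S) → sL=50/13, sR=50/9, mL=875/117, mR=25/9
obs B: pose=(5,7,N) → sL=40/29, sR=200/169, mL=9180/4901, mR=100/169
sensor matrix S = [[50/13, 50/9], [40/29, 200/169]]; det S = -1784000/573417
solve [mL_A; mL_B] = S·[w00; w01] and [mR_A; mR_B] = S·[w10; w11]:
  w00 = 1/2, w01 = 1, w10 = 0, w11 = 1/2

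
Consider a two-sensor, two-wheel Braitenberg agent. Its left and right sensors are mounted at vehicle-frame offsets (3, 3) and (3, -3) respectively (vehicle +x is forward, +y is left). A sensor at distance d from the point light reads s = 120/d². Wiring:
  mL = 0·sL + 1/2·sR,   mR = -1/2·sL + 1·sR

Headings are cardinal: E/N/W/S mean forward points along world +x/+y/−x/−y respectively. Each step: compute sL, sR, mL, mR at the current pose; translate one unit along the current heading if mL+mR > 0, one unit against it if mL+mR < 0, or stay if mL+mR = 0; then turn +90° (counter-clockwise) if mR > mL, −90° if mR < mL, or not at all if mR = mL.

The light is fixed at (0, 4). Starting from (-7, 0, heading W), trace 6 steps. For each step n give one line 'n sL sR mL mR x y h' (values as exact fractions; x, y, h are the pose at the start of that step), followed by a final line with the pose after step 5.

n=0: pose=(-7,0,W); sL=120/149, sR=120/101; mL=60/101, mR=11820/15049; mL+mR=20760/15049 → advance +1; mR−mL=2880/15049 → turn +1·90°
n=1: pose=(-8,0,S); sL=60/37, sR=12/17; mL=6/17, mR=-66/629; mL+mR=156/629 → advance +1; mR−mL=-288/629 → turn -1·90°
n=2: pose=(-8,-1,W); sL=24/37, sR=24/25; mL=12/25, mR=588/925; mL+mR=1032/925 → advance +1; mR−mL=144/925 → turn +1·90°
n=3: pose=(-9,-1,S); sL=6/5, sR=15/26; mL=15/52, mR=-3/130; mL+mR=69/260 → advance +1; mR−mL=-81/260 → turn -1·90°
n=4: pose=(-9,-2,W); sL=8/15, sR=40/51; mL=20/51, mR=44/85; mL+mR=232/255 → advance +1; mR−mL=32/255 → turn +1·90°
n=5: pose=(-10,-2,S); sL=12/13, sR=12/25; mL=6/25, mR=6/325; mL+mR=84/325 → advance +1; mR−mL=-72/325 → turn -1·90°

0 120/149 120/101 60/101 11820/15049 -7 0 W
1 60/37 12/17 6/17 -66/629 -8 0 S
2 24/37 24/25 12/25 588/925 -8 -1 W
3 6/5 15/26 15/52 -3/130 -9 -1 S
4 8/15 40/51 20/51 44/85 -9 -2 W
5 12/13 12/25 6/25 6/325 -10 -2 S
final -10 -3 W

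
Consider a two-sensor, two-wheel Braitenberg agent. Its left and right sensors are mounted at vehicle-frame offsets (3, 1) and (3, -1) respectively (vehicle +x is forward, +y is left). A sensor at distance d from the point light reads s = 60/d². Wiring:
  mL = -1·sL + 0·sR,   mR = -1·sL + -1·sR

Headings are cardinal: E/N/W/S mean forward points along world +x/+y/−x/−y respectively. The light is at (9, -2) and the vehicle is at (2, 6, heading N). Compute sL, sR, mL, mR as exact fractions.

left sensor world pos  = (1, 9); dL² = 185
right sensor world pos = (3, 9); dR² = 157
sL = 60/185 = 12/37
sR = 60/157 = 60/157
mL = -1·sL + 0·sR = -12/37
mR = -1·sL + -1·sR = -4104/5809

12/37 60/157 -12/37 -4104/5809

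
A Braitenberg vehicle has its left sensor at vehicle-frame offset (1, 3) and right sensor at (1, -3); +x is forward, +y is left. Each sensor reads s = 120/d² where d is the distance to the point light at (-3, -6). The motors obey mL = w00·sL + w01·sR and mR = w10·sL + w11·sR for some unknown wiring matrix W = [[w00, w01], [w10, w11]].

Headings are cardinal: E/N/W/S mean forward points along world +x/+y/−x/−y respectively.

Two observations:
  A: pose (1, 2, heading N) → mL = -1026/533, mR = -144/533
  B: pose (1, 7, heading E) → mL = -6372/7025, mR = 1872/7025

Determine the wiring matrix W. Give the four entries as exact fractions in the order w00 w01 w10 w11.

obs A: pose=(1,2,N) → sL=60/41, sR=12/13, mL=-1026/533, mR=-144/533
obs B: pose=(1,7,E) → sL=120/281, sR=24/25, mL=-6372/7025, mR=1872/7025
sensor matrix S = [[60/41, 12/13], [120/281, 24/25]]; det S = 756864/748865
solve [mL_A; mL_B] = S·[w00; w01] and [mR_A; mR_B] = S·[w10; w11]:
  w00 = -1, w01 = -1/2, w10 = -1/2, w11 = 1/2

-1 -1/2 -1/2 1/2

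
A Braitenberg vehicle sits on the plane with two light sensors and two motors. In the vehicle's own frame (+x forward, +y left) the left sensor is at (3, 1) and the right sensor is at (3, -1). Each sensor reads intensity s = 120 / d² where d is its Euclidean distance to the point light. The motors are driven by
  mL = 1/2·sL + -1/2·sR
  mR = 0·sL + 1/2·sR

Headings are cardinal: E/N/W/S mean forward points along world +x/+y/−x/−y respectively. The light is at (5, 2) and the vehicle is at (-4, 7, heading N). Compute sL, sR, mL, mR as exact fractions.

30/41 15/16 -135/1312 15/32

left sensor world pos  = (-5, 10); dL² = 164
right sensor world pos = (-3, 10); dR² = 128
sL = 120/164 = 30/41
sR = 120/128 = 15/16
mL = 1/2·sL + -1/2·sR = -135/1312
mR = 0·sL + 1/2·sR = 15/32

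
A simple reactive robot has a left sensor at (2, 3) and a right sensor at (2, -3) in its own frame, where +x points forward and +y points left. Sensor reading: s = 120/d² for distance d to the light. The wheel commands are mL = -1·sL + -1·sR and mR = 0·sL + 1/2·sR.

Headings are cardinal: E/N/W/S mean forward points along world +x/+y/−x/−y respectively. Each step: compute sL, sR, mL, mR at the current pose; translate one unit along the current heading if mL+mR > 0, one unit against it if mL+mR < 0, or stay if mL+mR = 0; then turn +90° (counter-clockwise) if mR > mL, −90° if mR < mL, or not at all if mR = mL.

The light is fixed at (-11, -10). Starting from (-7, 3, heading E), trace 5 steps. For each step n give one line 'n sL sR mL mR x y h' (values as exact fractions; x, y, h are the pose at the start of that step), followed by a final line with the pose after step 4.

0 30/73 15/17 -1605/1241 15/34 -7 3 E
1 8/15 40/87 -144/145 20/87 -8 3 N
2 60/41 60/113 -9240/4633 30/113 -8 2 W
3 120/149 120/101 -30000/15049 60/101 -7 2 S
4 30/73 15/17 -1605/1241 15/34 -7 3 E
final -8 3 N

n=0: pose=(-7,3,E); sL=30/73, sR=15/17; mL=-1605/1241, mR=15/34; mL+mR=-2115/2482 → advance -1; mR−mL=4305/2482 → turn +1·90°
n=1: pose=(-8,3,N); sL=8/15, sR=40/87; mL=-144/145, mR=20/87; mL+mR=-332/435 → advance -1; mR−mL=532/435 → turn +1·90°
n=2: pose=(-8,2,W); sL=60/41, sR=60/113; mL=-9240/4633, mR=30/113; mL+mR=-8010/4633 → advance -1; mR−mL=10470/4633 → turn +1·90°
n=3: pose=(-7,2,S); sL=120/149, sR=120/101; mL=-30000/15049, mR=60/101; mL+mR=-21060/15049 → advance -1; mR−mL=38940/15049 → turn +1·90°
n=4: pose=(-7,3,E); sL=30/73, sR=15/17; mL=-1605/1241, mR=15/34; mL+mR=-2115/2482 → advance -1; mR−mL=4305/2482 → turn +1·90°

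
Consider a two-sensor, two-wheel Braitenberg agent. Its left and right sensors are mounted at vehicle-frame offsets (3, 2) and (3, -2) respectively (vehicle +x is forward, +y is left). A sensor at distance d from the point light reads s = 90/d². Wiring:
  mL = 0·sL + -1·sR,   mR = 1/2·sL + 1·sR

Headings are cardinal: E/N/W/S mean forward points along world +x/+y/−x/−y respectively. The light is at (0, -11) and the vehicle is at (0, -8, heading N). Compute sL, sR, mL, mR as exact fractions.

9/4 9/4 -9/4 27/8

left sensor world pos  = (-2, -5); dL² = 40
right sensor world pos = (2, -5); dR² = 40
sL = 90/40 = 9/4
sR = 90/40 = 9/4
mL = 0·sL + -1·sR = -9/4
mR = 1/2·sL + 1·sR = 27/8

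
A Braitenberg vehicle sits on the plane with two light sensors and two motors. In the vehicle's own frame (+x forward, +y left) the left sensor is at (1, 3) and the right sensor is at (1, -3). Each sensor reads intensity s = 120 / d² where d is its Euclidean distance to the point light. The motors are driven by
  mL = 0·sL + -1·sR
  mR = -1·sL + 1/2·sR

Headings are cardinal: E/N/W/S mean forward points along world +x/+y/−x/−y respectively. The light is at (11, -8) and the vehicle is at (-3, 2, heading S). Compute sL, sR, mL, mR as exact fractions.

left sensor world pos  = (0, 1); dL² = 202
right sensor world pos = (-6, 1); dR² = 370
sL = 120/202 = 60/101
sR = 120/370 = 12/37
mL = 0·sL + -1·sR = -12/37
mR = -1·sL + 1/2·sR = -1614/3737

60/101 12/37 -12/37 -1614/3737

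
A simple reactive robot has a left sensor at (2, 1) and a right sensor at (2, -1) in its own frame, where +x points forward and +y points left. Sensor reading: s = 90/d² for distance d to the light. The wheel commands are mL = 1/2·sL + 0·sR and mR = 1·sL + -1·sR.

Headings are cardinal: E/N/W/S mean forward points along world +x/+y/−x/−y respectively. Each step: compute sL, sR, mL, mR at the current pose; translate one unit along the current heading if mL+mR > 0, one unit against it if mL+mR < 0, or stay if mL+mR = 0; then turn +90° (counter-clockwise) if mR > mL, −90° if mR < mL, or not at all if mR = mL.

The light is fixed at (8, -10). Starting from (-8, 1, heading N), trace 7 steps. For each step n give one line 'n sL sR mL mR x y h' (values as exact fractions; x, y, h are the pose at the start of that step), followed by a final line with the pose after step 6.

n=0: pose=(-8,1,N); sL=45/229, sR=45/197; mL=45/458, mR=-1440/45113; mL+mR=5985/90226 → advance +1; mR−mL=-11745/90226 → turn -1·90°
n=1: pose=(-8,2,E); sL=18/73, sR=90/317; mL=9/73, mR=-864/23141; mL+mR=1989/23141 → advance +1; mR−mL=-3717/23141 → turn -1·90°
n=2: pose=(-7,2,S); sL=45/148, sR=45/178; mL=45/296, mR=675/13172; mL+mR=5355/26344 → advance +1; mR−mL=-2655/26344 → turn -1·90°
n=3: pose=(-7,1,W); sL=90/389, sR=90/433; mL=45/389, mR=3960/168437; mL+mR=23445/168437 → advance +1; mR−mL=-15525/168437 → turn -1·90°
n=4: pose=(-8,1,N); sL=45/229, sR=45/197; mL=45/458, mR=-1440/45113; mL+mR=5985/90226 → advance +1; mR−mL=-11745/90226 → turn -1·90°
n=5: pose=(-8,2,E); sL=18/73, sR=90/317; mL=9/73, mR=-864/23141; mL+mR=1989/23141 → advance +1; mR−mL=-3717/23141 → turn -1·90°
n=6: pose=(-7,2,S); sL=45/148, sR=45/178; mL=45/296, mR=675/13172; mL+mR=5355/26344 → advance +1; mR−mL=-2655/26344 → turn -1·90°

0 45/229 45/197 45/458 -1440/45113 -8 1 N
1 18/73 90/317 9/73 -864/23141 -8 2 E
2 45/148 45/178 45/296 675/13172 -7 2 S
3 90/389 90/433 45/389 3960/168437 -7 1 W
4 45/229 45/197 45/458 -1440/45113 -8 1 N
5 18/73 90/317 9/73 -864/23141 -8 2 E
6 45/148 45/178 45/296 675/13172 -7 2 S
final -7 1 W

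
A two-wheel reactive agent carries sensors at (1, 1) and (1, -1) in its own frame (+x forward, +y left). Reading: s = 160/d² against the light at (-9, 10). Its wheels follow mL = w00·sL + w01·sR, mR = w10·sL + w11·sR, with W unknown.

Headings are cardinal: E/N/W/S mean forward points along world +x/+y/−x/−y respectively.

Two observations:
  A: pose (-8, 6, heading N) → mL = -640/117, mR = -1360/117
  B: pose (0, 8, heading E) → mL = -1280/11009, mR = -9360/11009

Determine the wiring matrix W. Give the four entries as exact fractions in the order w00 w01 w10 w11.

-1 1 -1 1/2

obs A: pose=(-8,6,N) → sL=160/9, sR=160/13, mL=-640/117, mR=-1360/117
obs B: pose=(0,8,E) → sL=160/101, sR=160/109, mL=-1280/11009, mR=-9360/11009
sensor matrix S = [[160/9, 160/13], [160/101, 160/109]]; det S = 8499200/1288053
solve [mL_A; mL_B] = S·[w00; w01] and [mR_A; mR_B] = S·[w10; w11]:
  w00 = -1, w01 = 1, w10 = -1, w11 = 1/2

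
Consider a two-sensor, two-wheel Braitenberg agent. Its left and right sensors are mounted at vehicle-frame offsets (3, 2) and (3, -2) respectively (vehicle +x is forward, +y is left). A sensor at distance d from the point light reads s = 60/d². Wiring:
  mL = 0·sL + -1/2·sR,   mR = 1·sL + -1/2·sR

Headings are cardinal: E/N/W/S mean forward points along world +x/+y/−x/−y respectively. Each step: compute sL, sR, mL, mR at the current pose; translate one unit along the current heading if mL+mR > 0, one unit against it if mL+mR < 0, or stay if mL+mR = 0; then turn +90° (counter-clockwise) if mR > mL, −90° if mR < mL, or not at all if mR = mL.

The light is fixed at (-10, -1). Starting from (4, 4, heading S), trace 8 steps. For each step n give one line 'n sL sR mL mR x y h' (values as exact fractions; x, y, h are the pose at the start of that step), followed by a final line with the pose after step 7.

n=0: pose=(4,4,S); sL=3/13, sR=15/37; mL=-15/74, mR=27/962; mL+mR=-84/481 → advance -1; mR−mL=3/13 → turn +1·90°
n=1: pose=(4,5,E); sL=60/353, sR=12/61; mL=-6/61, mR=1542/21533; mL+mR=-576/21533 → advance -1; mR−mL=60/353 → turn +1·90°
n=2: pose=(3,5,N); sL=30/101, sR=10/51; mL=-5/51, mR=1025/5151; mL+mR=520/5151 → advance +1; mR−mL=30/101 → turn +1·90°
n=3: pose=(3,6,W); sL=12/25, sR=60/181; mL=-30/181, mR=1422/4525; mL+mR=672/4525 → advance +1; mR−mL=12/25 → turn +1·90°
n=4: pose=(2,6,S); sL=15/53, sR=15/29; mL=-15/58, mR=75/3074; mL+mR=-360/1537 → advance -1; mR−mL=15/53 → turn +1·90°
n=5: pose=(2,7,E); sL=12/65, sR=20/87; mL=-10/87, mR=394/5655; mL+mR=-256/5655 → advance -1; mR−mL=12/65 → turn +1·90°
n=6: pose=(1,7,N); sL=30/101, sR=6/29; mL=-3/29, mR=567/2929; mL+mR=264/2929 → advance +1; mR−mL=30/101 → turn +1·90°
n=7: pose=(1,8,W); sL=60/113, sR=12/37; mL=-6/37, mR=1542/4181; mL+mR=864/4181 → advance +1; mR−mL=60/113 → turn +1·90°

0 3/13 15/37 -15/74 27/962 4 4 S
1 60/353 12/61 -6/61 1542/21533 4 5 E
2 30/101 10/51 -5/51 1025/5151 3 5 N
3 12/25 60/181 -30/181 1422/4525 3 6 W
4 15/53 15/29 -15/58 75/3074 2 6 S
5 12/65 20/87 -10/87 394/5655 2 7 E
6 30/101 6/29 -3/29 567/2929 1 7 N
7 60/113 12/37 -6/37 1542/4181 1 8 W
final 0 8 S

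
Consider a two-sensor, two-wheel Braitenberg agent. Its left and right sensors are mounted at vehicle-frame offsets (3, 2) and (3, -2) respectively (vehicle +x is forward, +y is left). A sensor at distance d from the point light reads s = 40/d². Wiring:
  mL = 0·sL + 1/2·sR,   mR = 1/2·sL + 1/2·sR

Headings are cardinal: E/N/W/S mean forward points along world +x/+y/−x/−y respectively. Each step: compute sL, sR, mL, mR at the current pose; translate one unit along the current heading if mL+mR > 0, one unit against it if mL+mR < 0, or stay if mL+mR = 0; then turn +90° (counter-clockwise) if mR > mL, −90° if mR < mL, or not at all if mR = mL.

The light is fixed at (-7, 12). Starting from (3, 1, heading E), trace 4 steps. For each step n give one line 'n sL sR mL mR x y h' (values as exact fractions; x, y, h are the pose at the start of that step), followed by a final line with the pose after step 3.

0 4/25 20/169 10/169 588/4225 3 1 E
1 8/29 40/233 20/233 1512/6757 4 1 N
2 5/26 5/16 5/32 105/416 4 2 W
3 40/313 40/233 20/233 10920/72929 3 2 S
final 3 1 E

n=0: pose=(3,1,E); sL=4/25, sR=20/169; mL=10/169, mR=588/4225; mL+mR=838/4225 → advance +1; mR−mL=2/25 → turn +1·90°
n=1: pose=(4,1,N); sL=8/29, sR=40/233; mL=20/233, mR=1512/6757; mL+mR=2092/6757 → advance +1; mR−mL=4/29 → turn +1·90°
n=2: pose=(4,2,W); sL=5/26, sR=5/16; mL=5/32, mR=105/416; mL+mR=85/208 → advance +1; mR−mL=5/52 → turn +1·90°
n=3: pose=(3,2,S); sL=40/313, sR=40/233; mL=20/233, mR=10920/72929; mL+mR=17180/72929 → advance +1; mR−mL=20/313 → turn +1·90°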